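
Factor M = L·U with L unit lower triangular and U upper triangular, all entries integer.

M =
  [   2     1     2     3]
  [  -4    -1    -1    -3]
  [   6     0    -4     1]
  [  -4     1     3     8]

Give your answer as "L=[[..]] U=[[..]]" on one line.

L=[[1,0,0,0],[-2,1,0,0],[3,-3,1,0],[-2,3,2,1]] U=[[2,1,2,3],[0,1,3,3],[0,0,-1,1],[0,0,0,3]]

  r1 -= -2·r0 → [0,1,3,3]
  r2 -= 3·r0 → [0,-3,-10,-8]
  r3 -= -2·r0 → [0,3,7,14]
  r2 -= -3·r1 → [0,0,-1,1]
  r3 -= 3·r1 → [0,0,-2,5]
  r3 -= 2·r2 → [0,0,0,3]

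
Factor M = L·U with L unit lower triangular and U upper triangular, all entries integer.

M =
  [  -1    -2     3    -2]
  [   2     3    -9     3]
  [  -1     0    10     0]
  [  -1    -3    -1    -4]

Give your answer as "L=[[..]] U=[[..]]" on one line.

L=[[1,0,0,0],[-2,1,0,0],[1,-2,1,0],[1,1,-1,1]] U=[[-1,-2,3,-2],[0,-1,-3,-1],[0,0,1,0],[0,0,0,-1]]

  row1 -= -2·row0 → [0,-1,-3,-1]
  row2 -= 1·row0 → [0,2,7,2]
  row3 -= 1·row0 → [0,-1,-4,-2]
  row2 -= -2·row1 → [0,0,1,0]
  row3 -= 1·row1 → [0,0,-1,-1]
  row3 -= -1·row2 → [0,0,0,-1]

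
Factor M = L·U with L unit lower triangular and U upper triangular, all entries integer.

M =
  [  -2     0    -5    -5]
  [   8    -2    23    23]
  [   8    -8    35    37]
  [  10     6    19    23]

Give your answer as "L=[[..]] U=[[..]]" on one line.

L=[[1,0,0,0],[-4,1,0,0],[-4,4,1,0],[-5,-3,1,1]] U=[[-2,0,-5,-5],[0,-2,3,3],[0,0,3,5],[0,0,0,2]]

  r1 -= -4·r0 → [0,-2,3,3]
  r2 -= -4·r0 → [0,-8,15,17]
  r3 -= -5·r0 → [0,6,-6,-2]
  r2 -= 4·r1 → [0,0,3,5]
  r3 -= -3·r1 → [0,0,3,7]
  r3 -= 1·r2 → [0,0,0,2]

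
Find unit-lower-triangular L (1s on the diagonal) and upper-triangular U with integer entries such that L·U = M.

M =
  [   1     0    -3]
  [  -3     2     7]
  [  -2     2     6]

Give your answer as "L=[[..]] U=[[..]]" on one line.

  r1 -= -3·r0 → [0,2,-2]
  r2 -= -2·r0 → [0,2,0]
  r2 -= 1·r1 → [0,0,2]

L=[[1,0,0],[-3,1,0],[-2,1,1]] U=[[1,0,-3],[0,2,-2],[0,0,2]]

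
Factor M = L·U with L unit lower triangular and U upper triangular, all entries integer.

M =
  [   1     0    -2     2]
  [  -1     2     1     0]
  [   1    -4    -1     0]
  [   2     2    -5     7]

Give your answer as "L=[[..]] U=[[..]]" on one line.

  row1 -= -1·row0 → [0,2,-1,2]
  row2 -= 1·row0 → [0,-4,1,-2]
  row3 -= 2·row0 → [0,2,-1,3]
  row2 -= -2·row1 → [0,0,-1,2]
  row3 -= 1·row1 → [0,0,0,1]
  row3 -= 0·row2 → [0,0,0,1]

L=[[1,0,0,0],[-1,1,0,0],[1,-2,1,0],[2,1,0,1]] U=[[1,0,-2,2],[0,2,-1,2],[0,0,-1,2],[0,0,0,1]]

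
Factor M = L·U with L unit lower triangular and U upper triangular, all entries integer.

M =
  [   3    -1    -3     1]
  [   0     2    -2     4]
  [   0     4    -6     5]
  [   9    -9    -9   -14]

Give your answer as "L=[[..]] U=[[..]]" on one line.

L=[[1,0,0,0],[0,1,0,0],[0,2,1,0],[3,-3,3,1]] U=[[3,-1,-3,1],[0,2,-2,4],[0,0,-2,-3],[0,0,0,4]]

  R1 -= 0·R0 → [0,2,-2,4]
  R2 -= 0·R0 → [0,4,-6,5]
  R3 -= 3·R0 → [0,-6,0,-17]
  R2 -= 2·R1 → [0,0,-2,-3]
  R3 -= -3·R1 → [0,0,-6,-5]
  R3 -= 3·R2 → [0,0,0,4]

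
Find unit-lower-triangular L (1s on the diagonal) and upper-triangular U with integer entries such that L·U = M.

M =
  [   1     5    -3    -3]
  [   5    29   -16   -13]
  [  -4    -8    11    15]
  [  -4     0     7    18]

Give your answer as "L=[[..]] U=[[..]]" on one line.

  r1 -= 5·r0 → [0,4,-1,2]
  r2 -= -4·r0 → [0,12,-1,3]
  r3 -= -4·r0 → [0,20,-5,6]
  r2 -= 3·r1 → [0,0,2,-3]
  r3 -= 5·r1 → [0,0,0,-4]
  r3 -= 0·r2 → [0,0,0,-4]

L=[[1,0,0,0],[5,1,0,0],[-4,3,1,0],[-4,5,0,1]] U=[[1,5,-3,-3],[0,4,-1,2],[0,0,2,-3],[0,0,0,-4]]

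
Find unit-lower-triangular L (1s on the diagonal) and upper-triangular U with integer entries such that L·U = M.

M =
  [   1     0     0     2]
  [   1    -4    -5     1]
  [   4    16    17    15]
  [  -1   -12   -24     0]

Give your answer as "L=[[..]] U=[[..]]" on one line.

L=[[1,0,0,0],[1,1,0,0],[4,-4,1,0],[-1,3,3,1]] U=[[1,0,0,2],[0,-4,-5,-1],[0,0,-3,3],[0,0,0,-4]]

  row1 -= 1·row0 → [0,-4,-5,-1]
  row2 -= 4·row0 → [0,16,17,7]
  row3 -= -1·row0 → [0,-12,-24,2]
  row2 -= -4·row1 → [0,0,-3,3]
  row3 -= 3·row1 → [0,0,-9,5]
  row3 -= 3·row2 → [0,0,0,-4]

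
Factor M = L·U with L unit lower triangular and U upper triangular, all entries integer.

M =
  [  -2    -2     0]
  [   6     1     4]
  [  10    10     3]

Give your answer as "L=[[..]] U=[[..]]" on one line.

  r1 -= -3·r0 → [0,-5,4]
  r2 -= -5·r0 → [0,0,3]
  r2 -= 0·r1 → [0,0,3]

L=[[1,0,0],[-3,1,0],[-5,0,1]] U=[[-2,-2,0],[0,-5,4],[0,0,3]]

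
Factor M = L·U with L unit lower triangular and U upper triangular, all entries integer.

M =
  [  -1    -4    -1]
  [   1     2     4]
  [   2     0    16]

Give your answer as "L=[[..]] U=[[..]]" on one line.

L=[[1,0,0],[-1,1,0],[-2,4,1]] U=[[-1,-4,-1],[0,-2,3],[0,0,2]]

  R1 -= -1·R0 → [0,-2,3]
  R2 -= -2·R0 → [0,-8,14]
  R2 -= 4·R1 → [0,0,2]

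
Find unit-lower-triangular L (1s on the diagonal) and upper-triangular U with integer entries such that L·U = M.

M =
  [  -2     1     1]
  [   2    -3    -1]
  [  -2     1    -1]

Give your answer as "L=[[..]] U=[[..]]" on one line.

L=[[1,0,0],[-1,1,0],[1,0,1]] U=[[-2,1,1],[0,-2,0],[0,0,-2]]

  row1 -= -1·row0 → [0,-2,0]
  row2 -= 1·row0 → [0,0,-2]
  row2 -= 0·row1 → [0,0,-2]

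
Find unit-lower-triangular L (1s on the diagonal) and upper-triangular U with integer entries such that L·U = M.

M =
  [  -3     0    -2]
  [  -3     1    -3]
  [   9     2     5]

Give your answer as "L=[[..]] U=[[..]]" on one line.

  row1 -= 1·row0 → [0,1,-1]
  row2 -= -3·row0 → [0,2,-1]
  row2 -= 2·row1 → [0,0,1]

L=[[1,0,0],[1,1,0],[-3,2,1]] U=[[-3,0,-2],[0,1,-1],[0,0,1]]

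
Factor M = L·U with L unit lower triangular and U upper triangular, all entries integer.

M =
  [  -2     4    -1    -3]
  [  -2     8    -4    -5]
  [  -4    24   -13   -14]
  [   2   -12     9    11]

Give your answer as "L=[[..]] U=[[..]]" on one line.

  r1 -= 1·r0 → [0,4,-3,-2]
  r2 -= 2·r0 → [0,16,-11,-8]
  r3 -= -1·r0 → [0,-8,8,8]
  r2 -= 4·r1 → [0,0,1,0]
  r3 -= -2·r1 → [0,0,2,4]
  r3 -= 2·r2 → [0,0,0,4]

L=[[1,0,0,0],[1,1,0,0],[2,4,1,0],[-1,-2,2,1]] U=[[-2,4,-1,-3],[0,4,-3,-2],[0,0,1,0],[0,0,0,4]]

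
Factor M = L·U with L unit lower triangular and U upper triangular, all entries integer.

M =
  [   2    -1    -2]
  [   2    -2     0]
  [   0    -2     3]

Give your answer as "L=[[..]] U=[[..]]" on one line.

L=[[1,0,0],[1,1,0],[0,2,1]] U=[[2,-1,-2],[0,-1,2],[0,0,-1]]

  R1 -= 1·R0 → [0,-1,2]
  R2 -= 0·R0 → [0,-2,3]
  R2 -= 2·R1 → [0,0,-1]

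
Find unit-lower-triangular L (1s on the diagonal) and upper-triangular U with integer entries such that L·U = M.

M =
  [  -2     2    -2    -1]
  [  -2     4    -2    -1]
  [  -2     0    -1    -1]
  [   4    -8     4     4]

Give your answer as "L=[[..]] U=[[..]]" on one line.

  r1 -= 1·r0 → [0,2,0,0]
  r2 -= 1·r0 → [0,-2,1,0]
  r3 -= -2·r0 → [0,-4,0,2]
  r2 -= -1·r1 → [0,0,1,0]
  r3 -= -2·r1 → [0,0,0,2]
  r3 -= 0·r2 → [0,0,0,2]

L=[[1,0,0,0],[1,1,0,0],[1,-1,1,0],[-2,-2,0,1]] U=[[-2,2,-2,-1],[0,2,0,0],[0,0,1,0],[0,0,0,2]]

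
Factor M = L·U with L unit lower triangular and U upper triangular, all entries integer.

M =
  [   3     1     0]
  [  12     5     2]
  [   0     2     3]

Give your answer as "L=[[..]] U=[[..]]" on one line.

L=[[1,0,0],[4,1,0],[0,2,1]] U=[[3,1,0],[0,1,2],[0,0,-1]]

  r1 -= 4·r0 → [0,1,2]
  r2 -= 0·r0 → [0,2,3]
  r2 -= 2·r1 → [0,0,-1]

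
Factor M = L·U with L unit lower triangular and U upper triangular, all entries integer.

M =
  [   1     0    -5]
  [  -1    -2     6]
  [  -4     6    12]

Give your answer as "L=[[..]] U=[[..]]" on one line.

L=[[1,0,0],[-1,1,0],[-4,-3,1]] U=[[1,0,-5],[0,-2,1],[0,0,-5]]

  R1 -= -1·R0 → [0,-2,1]
  R2 -= -4·R0 → [0,6,-8]
  R2 -= -3·R1 → [0,0,-5]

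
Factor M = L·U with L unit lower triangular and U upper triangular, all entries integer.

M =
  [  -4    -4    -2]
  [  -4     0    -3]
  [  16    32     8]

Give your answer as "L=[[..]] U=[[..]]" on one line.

  row1 -= 1·row0 → [0,4,-1]
  row2 -= -4·row0 → [0,16,0]
  row2 -= 4·row1 → [0,0,4]

L=[[1,0,0],[1,1,0],[-4,4,1]] U=[[-4,-4,-2],[0,4,-1],[0,0,4]]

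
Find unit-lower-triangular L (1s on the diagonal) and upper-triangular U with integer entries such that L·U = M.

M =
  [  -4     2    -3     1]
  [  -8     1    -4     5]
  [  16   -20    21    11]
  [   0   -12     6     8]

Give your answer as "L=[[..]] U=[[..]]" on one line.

  R1 -= 2·R0 → [0,-3,2,3]
  R2 -= -4·R0 → [0,-12,9,15]
  R3 -= 0·R0 → [0,-12,6,8]
  R2 -= 4·R1 → [0,0,1,3]
  R3 -= 4·R1 → [0,0,-2,-4]
  R3 -= -2·R2 → [0,0,0,2]

L=[[1,0,0,0],[2,1,0,0],[-4,4,1,0],[0,4,-2,1]] U=[[-4,2,-3,1],[0,-3,2,3],[0,0,1,3],[0,0,0,2]]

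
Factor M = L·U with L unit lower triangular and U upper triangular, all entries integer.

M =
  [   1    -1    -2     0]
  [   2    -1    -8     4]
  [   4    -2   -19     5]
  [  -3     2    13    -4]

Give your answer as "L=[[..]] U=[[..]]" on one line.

  R1 -= 2·R0 → [0,1,-4,4]
  R2 -= 4·R0 → [0,2,-11,5]
  R3 -= -3·R0 → [0,-1,7,-4]
  R2 -= 2·R1 → [0,0,-3,-3]
  R3 -= -1·R1 → [0,0,3,0]
  R3 -= -1·R2 → [0,0,0,-3]

L=[[1,0,0,0],[2,1,0,0],[4,2,1,0],[-3,-1,-1,1]] U=[[1,-1,-2,0],[0,1,-4,4],[0,0,-3,-3],[0,0,0,-3]]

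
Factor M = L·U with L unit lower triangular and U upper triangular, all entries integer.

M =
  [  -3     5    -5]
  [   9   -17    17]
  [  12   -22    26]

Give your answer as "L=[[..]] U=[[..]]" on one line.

L=[[1,0,0],[-3,1,0],[-4,1,1]] U=[[-3,5,-5],[0,-2,2],[0,0,4]]

  R1 -= -3·R0 → [0,-2,2]
  R2 -= -4·R0 → [0,-2,6]
  R2 -= 1·R1 → [0,0,4]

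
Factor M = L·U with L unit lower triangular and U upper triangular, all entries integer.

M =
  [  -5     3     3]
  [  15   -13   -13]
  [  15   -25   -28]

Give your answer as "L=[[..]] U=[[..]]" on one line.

L=[[1,0,0],[-3,1,0],[-3,4,1]] U=[[-5,3,3],[0,-4,-4],[0,0,-3]]

  R1 -= -3·R0 → [0,-4,-4]
  R2 -= -3·R0 → [0,-16,-19]
  R2 -= 4·R1 → [0,0,-3]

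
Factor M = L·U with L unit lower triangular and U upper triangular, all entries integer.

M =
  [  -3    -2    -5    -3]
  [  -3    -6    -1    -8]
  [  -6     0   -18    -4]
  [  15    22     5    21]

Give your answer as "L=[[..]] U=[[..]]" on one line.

  row1 -= 1·row0 → [0,-4,4,-5]
  row2 -= 2·row0 → [0,4,-8,2]
  row3 -= -5·row0 → [0,12,-20,6]
  row2 -= -1·row1 → [0,0,-4,-3]
  row3 -= -3·row1 → [0,0,-8,-9]
  row3 -= 2·row2 → [0,0,0,-3]

L=[[1,0,0,0],[1,1,0,0],[2,-1,1,0],[-5,-3,2,1]] U=[[-3,-2,-5,-3],[0,-4,4,-5],[0,0,-4,-3],[0,0,0,-3]]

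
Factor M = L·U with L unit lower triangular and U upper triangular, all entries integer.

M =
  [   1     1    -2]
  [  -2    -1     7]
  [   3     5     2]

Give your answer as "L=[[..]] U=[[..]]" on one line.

L=[[1,0,0],[-2,1,0],[3,2,1]] U=[[1,1,-2],[0,1,3],[0,0,2]]

  r1 -= -2·r0 → [0,1,3]
  r2 -= 3·r0 → [0,2,8]
  r2 -= 2·r1 → [0,0,2]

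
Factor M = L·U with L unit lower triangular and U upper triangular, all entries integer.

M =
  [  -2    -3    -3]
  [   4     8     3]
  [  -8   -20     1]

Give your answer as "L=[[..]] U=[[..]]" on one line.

  r1 -= -2·r0 → [0,2,-3]
  r2 -= 4·r0 → [0,-8,13]
  r2 -= -4·r1 → [0,0,1]

L=[[1,0,0],[-2,1,0],[4,-4,1]] U=[[-2,-3,-3],[0,2,-3],[0,0,1]]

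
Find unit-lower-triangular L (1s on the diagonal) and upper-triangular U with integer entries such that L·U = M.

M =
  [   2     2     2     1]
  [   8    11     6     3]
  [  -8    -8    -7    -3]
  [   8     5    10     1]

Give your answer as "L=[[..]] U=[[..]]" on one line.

L=[[1,0,0,0],[4,1,0,0],[-4,0,1,0],[4,-1,0,1]] U=[[2,2,2,1],[0,3,-2,-1],[0,0,1,1],[0,0,0,-4]]

  R1 -= 4·R0 → [0,3,-2,-1]
  R2 -= -4·R0 → [0,0,1,1]
  R3 -= 4·R0 → [0,-3,2,-3]
  R2 -= 0·R1 → [0,0,1,1]
  R3 -= -1·R1 → [0,0,0,-4]
  R3 -= 0·R2 → [0,0,0,-4]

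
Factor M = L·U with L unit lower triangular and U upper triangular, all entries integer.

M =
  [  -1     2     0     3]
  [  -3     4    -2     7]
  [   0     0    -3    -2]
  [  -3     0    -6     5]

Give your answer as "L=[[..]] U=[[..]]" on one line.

L=[[1,0,0,0],[3,1,0,0],[0,0,1,0],[3,3,0,1]] U=[[-1,2,0,3],[0,-2,-2,-2],[0,0,-3,-2],[0,0,0,2]]

  r1 -= 3·r0 → [0,-2,-2,-2]
  r2 -= 0·r0 → [0,0,-3,-2]
  r3 -= 3·r0 → [0,-6,-6,-4]
  r2 -= 0·r1 → [0,0,-3,-2]
  r3 -= 3·r1 → [0,0,0,2]
  r3 -= 0·r2 → [0,0,0,2]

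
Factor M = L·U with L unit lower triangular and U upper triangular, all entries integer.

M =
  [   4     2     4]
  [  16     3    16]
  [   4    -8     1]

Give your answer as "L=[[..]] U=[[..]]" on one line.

  R1 -= 4·R0 → [0,-5,0]
  R2 -= 1·R0 → [0,-10,-3]
  R2 -= 2·R1 → [0,0,-3]

L=[[1,0,0],[4,1,0],[1,2,1]] U=[[4,2,4],[0,-5,0],[0,0,-3]]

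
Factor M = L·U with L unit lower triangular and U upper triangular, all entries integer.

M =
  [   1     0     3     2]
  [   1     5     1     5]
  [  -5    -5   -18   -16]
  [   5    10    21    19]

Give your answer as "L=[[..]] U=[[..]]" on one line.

L=[[1,0,0,0],[1,1,0,0],[-5,-1,1,0],[5,2,-2,1]] U=[[1,0,3,2],[0,5,-2,3],[0,0,-5,-3],[0,0,0,-3]]

  R1 -= 1·R0 → [0,5,-2,3]
  R2 -= -5·R0 → [0,-5,-3,-6]
  R3 -= 5·R0 → [0,10,6,9]
  R2 -= -1·R1 → [0,0,-5,-3]
  R3 -= 2·R1 → [0,0,10,3]
  R3 -= -2·R2 → [0,0,0,-3]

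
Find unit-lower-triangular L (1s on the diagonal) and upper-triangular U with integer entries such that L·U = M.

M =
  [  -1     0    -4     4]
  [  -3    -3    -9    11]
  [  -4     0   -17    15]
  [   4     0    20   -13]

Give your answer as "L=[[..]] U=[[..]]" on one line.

L=[[1,0,0,0],[3,1,0,0],[4,0,1,0],[-4,0,-4,1]] U=[[-1,0,-4,4],[0,-3,3,-1],[0,0,-1,-1],[0,0,0,-1]]

  row1 -= 3·row0 → [0,-3,3,-1]
  row2 -= 4·row0 → [0,0,-1,-1]
  row3 -= -4·row0 → [0,0,4,3]
  row2 -= 0·row1 → [0,0,-1,-1]
  row3 -= 0·row1 → [0,0,4,3]
  row3 -= -4·row2 → [0,0,0,-1]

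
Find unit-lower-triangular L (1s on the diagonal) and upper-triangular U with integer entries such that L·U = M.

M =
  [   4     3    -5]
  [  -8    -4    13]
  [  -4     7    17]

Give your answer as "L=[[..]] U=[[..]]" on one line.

L=[[1,0,0],[-2,1,0],[-1,5,1]] U=[[4,3,-5],[0,2,3],[0,0,-3]]

  r1 -= -2·r0 → [0,2,3]
  r2 -= -1·r0 → [0,10,12]
  r2 -= 5·r1 → [0,0,-3]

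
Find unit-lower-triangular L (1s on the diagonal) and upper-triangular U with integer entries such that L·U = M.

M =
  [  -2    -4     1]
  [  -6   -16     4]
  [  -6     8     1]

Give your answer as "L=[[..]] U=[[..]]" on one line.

L=[[1,0,0],[3,1,0],[3,-5,1]] U=[[-2,-4,1],[0,-4,1],[0,0,3]]

  R1 -= 3·R0 → [0,-4,1]
  R2 -= 3·R0 → [0,20,-2]
  R2 -= -5·R1 → [0,0,3]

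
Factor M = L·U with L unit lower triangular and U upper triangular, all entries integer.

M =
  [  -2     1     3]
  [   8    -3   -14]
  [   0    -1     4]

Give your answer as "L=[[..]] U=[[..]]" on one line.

  row1 -= -4·row0 → [0,1,-2]
  row2 -= 0·row0 → [0,-1,4]
  row2 -= -1·row1 → [0,0,2]

L=[[1,0,0],[-4,1,0],[0,-1,1]] U=[[-2,1,3],[0,1,-2],[0,0,2]]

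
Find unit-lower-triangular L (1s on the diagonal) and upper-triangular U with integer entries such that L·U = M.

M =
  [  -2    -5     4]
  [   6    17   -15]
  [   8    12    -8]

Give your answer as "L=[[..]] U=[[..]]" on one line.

  row1 -= -3·row0 → [0,2,-3]
  row2 -= -4·row0 → [0,-8,8]
  row2 -= -4·row1 → [0,0,-4]

L=[[1,0,0],[-3,1,0],[-4,-4,1]] U=[[-2,-5,4],[0,2,-3],[0,0,-4]]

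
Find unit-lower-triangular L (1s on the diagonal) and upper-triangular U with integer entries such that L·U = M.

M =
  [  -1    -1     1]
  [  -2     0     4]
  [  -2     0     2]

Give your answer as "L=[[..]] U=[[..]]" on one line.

  r1 -= 2·r0 → [0,2,2]
  r2 -= 2·r0 → [0,2,0]
  r2 -= 1·r1 → [0,0,-2]

L=[[1,0,0],[2,1,0],[2,1,1]] U=[[-1,-1,1],[0,2,2],[0,0,-2]]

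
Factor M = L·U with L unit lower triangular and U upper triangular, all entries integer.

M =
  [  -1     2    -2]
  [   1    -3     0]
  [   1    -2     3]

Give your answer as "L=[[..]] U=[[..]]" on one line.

  R1 -= -1·R0 → [0,-1,-2]
  R2 -= -1·R0 → [0,0,1]
  R2 -= 0·R1 → [0,0,1]

L=[[1,0,0],[-1,1,0],[-1,0,1]] U=[[-1,2,-2],[0,-1,-2],[0,0,1]]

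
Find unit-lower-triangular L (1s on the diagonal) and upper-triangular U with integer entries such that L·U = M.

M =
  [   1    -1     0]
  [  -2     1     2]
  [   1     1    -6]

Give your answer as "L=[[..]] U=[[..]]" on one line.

  R1 -= -2·R0 → [0,-1,2]
  R2 -= 1·R0 → [0,2,-6]
  R2 -= -2·R1 → [0,0,-2]

L=[[1,0,0],[-2,1,0],[1,-2,1]] U=[[1,-1,0],[0,-1,2],[0,0,-2]]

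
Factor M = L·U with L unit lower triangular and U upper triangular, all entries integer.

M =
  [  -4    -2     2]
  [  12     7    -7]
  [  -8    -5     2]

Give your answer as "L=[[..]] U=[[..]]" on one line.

  r1 -= -3·r0 → [0,1,-1]
  r2 -= 2·r0 → [0,-1,-2]
  r2 -= -1·r1 → [0,0,-3]

L=[[1,0,0],[-3,1,0],[2,-1,1]] U=[[-4,-2,2],[0,1,-1],[0,0,-3]]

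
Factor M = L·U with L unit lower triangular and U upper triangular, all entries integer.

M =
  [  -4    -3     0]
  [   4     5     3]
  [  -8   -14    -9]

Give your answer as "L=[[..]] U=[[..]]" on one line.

  R1 -= -1·R0 → [0,2,3]
  R2 -= 2·R0 → [0,-8,-9]
  R2 -= -4·R1 → [0,0,3]

L=[[1,0,0],[-1,1,0],[2,-4,1]] U=[[-4,-3,0],[0,2,3],[0,0,3]]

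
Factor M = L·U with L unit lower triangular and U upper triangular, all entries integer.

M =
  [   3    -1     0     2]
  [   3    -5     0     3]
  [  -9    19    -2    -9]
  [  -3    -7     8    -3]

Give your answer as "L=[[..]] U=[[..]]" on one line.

  r1 -= 1·r0 → [0,-4,0,1]
  r2 -= -3·r0 → [0,16,-2,-3]
  r3 -= -1·r0 → [0,-8,8,-1]
  r2 -= -4·r1 → [0,0,-2,1]
  r3 -= 2·r1 → [0,0,8,-3]
  r3 -= -4·r2 → [0,0,0,1]

L=[[1,0,0,0],[1,1,0,0],[-3,-4,1,0],[-1,2,-4,1]] U=[[3,-1,0,2],[0,-4,0,1],[0,0,-2,1],[0,0,0,1]]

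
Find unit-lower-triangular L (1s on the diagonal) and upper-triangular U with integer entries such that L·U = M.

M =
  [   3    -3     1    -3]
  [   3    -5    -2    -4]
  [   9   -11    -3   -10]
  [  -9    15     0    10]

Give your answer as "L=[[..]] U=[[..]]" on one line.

  row1 -= 1·row0 → [0,-2,-3,-1]
  row2 -= 3·row0 → [0,-2,-6,-1]
  row3 -= -3·row0 → [0,6,3,1]
  row2 -= 1·row1 → [0,0,-3,0]
  row3 -= -3·row1 → [0,0,-6,-2]
  row3 -= 2·row2 → [0,0,0,-2]

L=[[1,0,0,0],[1,1,0,0],[3,1,1,0],[-3,-3,2,1]] U=[[3,-3,1,-3],[0,-2,-3,-1],[0,0,-3,0],[0,0,0,-2]]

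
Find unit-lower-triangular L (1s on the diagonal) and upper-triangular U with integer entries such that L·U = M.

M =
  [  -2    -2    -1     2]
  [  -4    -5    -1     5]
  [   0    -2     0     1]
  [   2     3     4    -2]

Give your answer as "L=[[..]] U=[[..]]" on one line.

L=[[1,0,0,0],[2,1,0,0],[0,2,1,0],[-1,-1,-2,1]] U=[[-2,-2,-1,2],[0,-1,1,1],[0,0,-2,-1],[0,0,0,-1]]

  row1 -= 2·row0 → [0,-1,1,1]
  row2 -= 0·row0 → [0,-2,0,1]
  row3 -= -1·row0 → [0,1,3,0]
  row2 -= 2·row1 → [0,0,-2,-1]
  row3 -= -1·row1 → [0,0,4,1]
  row3 -= -2·row2 → [0,0,0,-1]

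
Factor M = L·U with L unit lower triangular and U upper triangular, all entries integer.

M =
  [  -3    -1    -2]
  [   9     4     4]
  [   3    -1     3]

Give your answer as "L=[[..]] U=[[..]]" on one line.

L=[[1,0,0],[-3,1,0],[-1,-2,1]] U=[[-3,-1,-2],[0,1,-2],[0,0,-3]]

  row1 -= -3·row0 → [0,1,-2]
  row2 -= -1·row0 → [0,-2,1]
  row2 -= -2·row1 → [0,0,-3]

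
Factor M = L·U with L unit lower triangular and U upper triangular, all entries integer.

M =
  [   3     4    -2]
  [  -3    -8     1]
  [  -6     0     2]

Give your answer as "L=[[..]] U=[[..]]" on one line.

L=[[1,0,0],[-1,1,0],[-2,-2,1]] U=[[3,4,-2],[0,-4,-1],[0,0,-4]]

  r1 -= -1·r0 → [0,-4,-1]
  r2 -= -2·r0 → [0,8,-2]
  r2 -= -2·r1 → [0,0,-4]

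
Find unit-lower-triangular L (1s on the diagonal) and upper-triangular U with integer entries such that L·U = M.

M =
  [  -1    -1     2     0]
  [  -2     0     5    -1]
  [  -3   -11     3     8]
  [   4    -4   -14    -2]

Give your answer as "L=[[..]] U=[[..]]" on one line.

  R1 -= 2·R0 → [0,2,1,-1]
  R2 -= 3·R0 → [0,-8,-3,8]
  R3 -= -4·R0 → [0,-8,-6,-2]
  R2 -= -4·R1 → [0,0,1,4]
  R3 -= -4·R1 → [0,0,-2,-6]
  R3 -= -2·R2 → [0,0,0,2]

L=[[1,0,0,0],[2,1,0,0],[3,-4,1,0],[-4,-4,-2,1]] U=[[-1,-1,2,0],[0,2,1,-1],[0,0,1,4],[0,0,0,2]]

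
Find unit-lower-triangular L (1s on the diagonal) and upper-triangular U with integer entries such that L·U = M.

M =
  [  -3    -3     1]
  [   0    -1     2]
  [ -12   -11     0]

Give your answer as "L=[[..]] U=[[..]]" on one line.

L=[[1,0,0],[0,1,0],[4,-1,1]] U=[[-3,-3,1],[0,-1,2],[0,0,-2]]

  r1 -= 0·r0 → [0,-1,2]
  r2 -= 4·r0 → [0,1,-4]
  r2 -= -1·r1 → [0,0,-2]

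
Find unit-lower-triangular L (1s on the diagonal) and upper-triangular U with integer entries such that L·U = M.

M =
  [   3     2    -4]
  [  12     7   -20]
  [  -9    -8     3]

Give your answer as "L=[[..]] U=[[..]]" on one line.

  R1 -= 4·R0 → [0,-1,-4]
  R2 -= -3·R0 → [0,-2,-9]
  R2 -= 2·R1 → [0,0,-1]

L=[[1,0,0],[4,1,0],[-3,2,1]] U=[[3,2,-4],[0,-1,-4],[0,0,-1]]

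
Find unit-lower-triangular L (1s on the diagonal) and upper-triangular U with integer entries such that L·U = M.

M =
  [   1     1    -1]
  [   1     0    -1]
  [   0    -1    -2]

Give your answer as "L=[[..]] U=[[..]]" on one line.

L=[[1,0,0],[1,1,0],[0,1,1]] U=[[1,1,-1],[0,-1,0],[0,0,-2]]

  R1 -= 1·R0 → [0,-1,0]
  R2 -= 0·R0 → [0,-1,-2]
  R2 -= 1·R1 → [0,0,-2]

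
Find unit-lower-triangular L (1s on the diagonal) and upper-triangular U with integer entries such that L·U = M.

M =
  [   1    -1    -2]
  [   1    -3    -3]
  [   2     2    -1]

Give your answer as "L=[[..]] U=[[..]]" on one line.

  R1 -= 1·R0 → [0,-2,-1]
  R2 -= 2·R0 → [0,4,3]
  R2 -= -2·R1 → [0,0,1]

L=[[1,0,0],[1,1,0],[2,-2,1]] U=[[1,-1,-2],[0,-2,-1],[0,0,1]]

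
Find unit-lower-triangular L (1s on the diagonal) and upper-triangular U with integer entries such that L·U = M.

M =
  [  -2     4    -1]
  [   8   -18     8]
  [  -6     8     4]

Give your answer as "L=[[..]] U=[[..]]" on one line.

L=[[1,0,0],[-4,1,0],[3,2,1]] U=[[-2,4,-1],[0,-2,4],[0,0,-1]]

  R1 -= -4·R0 → [0,-2,4]
  R2 -= 3·R0 → [0,-4,7]
  R2 -= 2·R1 → [0,0,-1]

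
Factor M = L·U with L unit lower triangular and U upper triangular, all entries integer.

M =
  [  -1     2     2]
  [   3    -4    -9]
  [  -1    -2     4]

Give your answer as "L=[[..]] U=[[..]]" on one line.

L=[[1,0,0],[-3,1,0],[1,-2,1]] U=[[-1,2,2],[0,2,-3],[0,0,-4]]

  row1 -= -3·row0 → [0,2,-3]
  row2 -= 1·row0 → [0,-4,2]
  row2 -= -2·row1 → [0,0,-4]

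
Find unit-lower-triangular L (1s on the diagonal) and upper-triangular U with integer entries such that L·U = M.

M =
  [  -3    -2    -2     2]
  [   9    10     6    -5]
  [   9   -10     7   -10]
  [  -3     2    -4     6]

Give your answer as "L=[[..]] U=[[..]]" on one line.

  r1 -= -3·r0 → [0,4,0,1]
  r2 -= -3·r0 → [0,-16,1,-4]
  r3 -= 1·r0 → [0,4,-2,4]
  r2 -= -4·r1 → [0,0,1,0]
  r3 -= 1·r1 → [0,0,-2,3]
  r3 -= -2·r2 → [0,0,0,3]

L=[[1,0,0,0],[-3,1,0,0],[-3,-4,1,0],[1,1,-2,1]] U=[[-3,-2,-2,2],[0,4,0,1],[0,0,1,0],[0,0,0,3]]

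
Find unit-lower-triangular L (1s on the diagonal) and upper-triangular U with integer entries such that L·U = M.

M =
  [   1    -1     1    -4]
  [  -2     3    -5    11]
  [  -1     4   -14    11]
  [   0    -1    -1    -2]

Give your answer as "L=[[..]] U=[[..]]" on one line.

L=[[1,0,0,0],[-2,1,0,0],[-1,3,1,0],[0,-1,1,1]] U=[[1,-1,1,-4],[0,1,-3,3],[0,0,-4,-2],[0,0,0,3]]

  R1 -= -2·R0 → [0,1,-3,3]
  R2 -= -1·R0 → [0,3,-13,7]
  R3 -= 0·R0 → [0,-1,-1,-2]
  R2 -= 3·R1 → [0,0,-4,-2]
  R3 -= -1·R1 → [0,0,-4,1]
  R3 -= 1·R2 → [0,0,0,3]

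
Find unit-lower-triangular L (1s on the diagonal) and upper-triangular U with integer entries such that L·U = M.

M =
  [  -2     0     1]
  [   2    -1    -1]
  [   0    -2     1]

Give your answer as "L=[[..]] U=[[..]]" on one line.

L=[[1,0,0],[-1,1,0],[0,2,1]] U=[[-2,0,1],[0,-1,0],[0,0,1]]

  row1 -= -1·row0 → [0,-1,0]
  row2 -= 0·row0 → [0,-2,1]
  row2 -= 2·row1 → [0,0,1]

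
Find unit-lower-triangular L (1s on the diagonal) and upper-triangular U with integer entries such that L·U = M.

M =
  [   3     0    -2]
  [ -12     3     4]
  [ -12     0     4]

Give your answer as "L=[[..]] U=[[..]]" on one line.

  R1 -= -4·R0 → [0,3,-4]
  R2 -= -4·R0 → [0,0,-4]
  R2 -= 0·R1 → [0,0,-4]

L=[[1,0,0],[-4,1,0],[-4,0,1]] U=[[3,0,-2],[0,3,-4],[0,0,-4]]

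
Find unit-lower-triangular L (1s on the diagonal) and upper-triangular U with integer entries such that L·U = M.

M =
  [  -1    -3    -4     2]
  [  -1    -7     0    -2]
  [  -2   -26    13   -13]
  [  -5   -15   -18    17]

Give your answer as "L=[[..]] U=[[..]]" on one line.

L=[[1,0,0,0],[1,1,0,0],[2,5,1,0],[5,0,2,1]] U=[[-1,-3,-4,2],[0,-4,4,-4],[0,0,1,3],[0,0,0,1]]

  r1 -= 1·r0 → [0,-4,4,-4]
  r2 -= 2·r0 → [0,-20,21,-17]
  r3 -= 5·r0 → [0,0,2,7]
  r2 -= 5·r1 → [0,0,1,3]
  r3 -= 0·r1 → [0,0,2,7]
  r3 -= 2·r2 → [0,0,0,1]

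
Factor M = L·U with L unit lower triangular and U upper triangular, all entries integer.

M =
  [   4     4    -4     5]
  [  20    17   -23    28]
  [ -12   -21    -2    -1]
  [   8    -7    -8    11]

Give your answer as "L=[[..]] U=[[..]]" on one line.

  R1 -= 5·R0 → [0,-3,-3,3]
  R2 -= -3·R0 → [0,-9,-14,14]
  R3 -= 2·R0 → [0,-15,0,1]
  R2 -= 3·R1 → [0,0,-5,5]
  R3 -= 5·R1 → [0,0,15,-14]
  R3 -= -3·R2 → [0,0,0,1]

L=[[1,0,0,0],[5,1,0,0],[-3,3,1,0],[2,5,-3,1]] U=[[4,4,-4,5],[0,-3,-3,3],[0,0,-5,5],[0,0,0,1]]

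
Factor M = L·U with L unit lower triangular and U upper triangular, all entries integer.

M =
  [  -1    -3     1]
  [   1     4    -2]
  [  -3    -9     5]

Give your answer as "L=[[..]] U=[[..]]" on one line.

  R1 -= -1·R0 → [0,1,-1]
  R2 -= 3·R0 → [0,0,2]
  R2 -= 0·R1 → [0,0,2]

L=[[1,0,0],[-1,1,0],[3,0,1]] U=[[-1,-3,1],[0,1,-1],[0,0,2]]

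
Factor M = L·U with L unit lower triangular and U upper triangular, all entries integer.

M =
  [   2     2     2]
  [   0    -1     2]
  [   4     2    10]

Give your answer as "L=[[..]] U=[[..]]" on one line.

L=[[1,0,0],[0,1,0],[2,2,1]] U=[[2,2,2],[0,-1,2],[0,0,2]]

  row1 -= 0·row0 → [0,-1,2]
  row2 -= 2·row0 → [0,-2,6]
  row2 -= 2·row1 → [0,0,2]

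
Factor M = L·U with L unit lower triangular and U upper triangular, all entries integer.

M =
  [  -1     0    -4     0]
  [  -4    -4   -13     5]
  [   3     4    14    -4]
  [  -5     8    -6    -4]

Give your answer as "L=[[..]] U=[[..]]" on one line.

L=[[1,0,0,0],[4,1,0,0],[-3,-1,1,0],[5,-2,4,1]] U=[[-1,0,-4,0],[0,-4,3,5],[0,0,5,1],[0,0,0,2]]

  R1 -= 4·R0 → [0,-4,3,5]
  R2 -= -3·R0 → [0,4,2,-4]
  R3 -= 5·R0 → [0,8,14,-4]
  R2 -= -1·R1 → [0,0,5,1]
  R3 -= -2·R1 → [0,0,20,6]
  R3 -= 4·R2 → [0,0,0,2]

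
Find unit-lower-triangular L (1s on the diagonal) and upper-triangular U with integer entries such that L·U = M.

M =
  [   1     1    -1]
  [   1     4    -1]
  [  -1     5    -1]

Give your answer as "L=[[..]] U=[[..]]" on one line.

L=[[1,0,0],[1,1,0],[-1,2,1]] U=[[1,1,-1],[0,3,0],[0,0,-2]]

  r1 -= 1·r0 → [0,3,0]
  r2 -= -1·r0 → [0,6,-2]
  r2 -= 2·r1 → [0,0,-2]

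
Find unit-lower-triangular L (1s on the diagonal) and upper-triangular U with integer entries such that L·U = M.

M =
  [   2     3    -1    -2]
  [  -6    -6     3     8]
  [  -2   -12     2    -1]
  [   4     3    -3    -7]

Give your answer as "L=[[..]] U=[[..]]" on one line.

  r1 -= -3·r0 → [0,3,0,2]
  r2 -= -1·r0 → [0,-9,1,-3]
  r3 -= 2·r0 → [0,-3,-1,-3]
  r2 -= -3·r1 → [0,0,1,3]
  r3 -= -1·r1 → [0,0,-1,-1]
  r3 -= -1·r2 → [0,0,0,2]

L=[[1,0,0,0],[-3,1,0,0],[-1,-3,1,0],[2,-1,-1,1]] U=[[2,3,-1,-2],[0,3,0,2],[0,0,1,3],[0,0,0,2]]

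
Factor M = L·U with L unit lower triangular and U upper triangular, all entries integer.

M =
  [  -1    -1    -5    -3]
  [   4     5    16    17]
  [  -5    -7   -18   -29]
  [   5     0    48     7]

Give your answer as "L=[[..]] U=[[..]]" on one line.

  r1 -= -4·r0 → [0,1,-4,5]
  r2 -= 5·r0 → [0,-2,7,-14]
  r3 -= -5·r0 → [0,-5,23,-8]
  r2 -= -2·r1 → [0,0,-1,-4]
  r3 -= -5·r1 → [0,0,3,17]
  r3 -= -3·r2 → [0,0,0,5]

L=[[1,0,0,0],[-4,1,0,0],[5,-2,1,0],[-5,-5,-3,1]] U=[[-1,-1,-5,-3],[0,1,-4,5],[0,0,-1,-4],[0,0,0,5]]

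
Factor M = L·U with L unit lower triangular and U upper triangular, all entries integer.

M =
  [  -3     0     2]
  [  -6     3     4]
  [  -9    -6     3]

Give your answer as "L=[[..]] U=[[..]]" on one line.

  row1 -= 2·row0 → [0,3,0]
  row2 -= 3·row0 → [0,-6,-3]
  row2 -= -2·row1 → [0,0,-3]

L=[[1,0,0],[2,1,0],[3,-2,1]] U=[[-3,0,2],[0,3,0],[0,0,-3]]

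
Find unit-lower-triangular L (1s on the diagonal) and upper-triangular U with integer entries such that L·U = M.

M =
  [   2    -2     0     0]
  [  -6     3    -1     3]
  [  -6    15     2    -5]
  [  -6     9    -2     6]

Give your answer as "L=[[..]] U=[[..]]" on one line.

  R1 -= -3·R0 → [0,-3,-1,3]
  R2 -= -3·R0 → [0,9,2,-5]
  R3 -= -3·R0 → [0,3,-2,6]
  R2 -= -3·R1 → [0,0,-1,4]
  R3 -= -1·R1 → [0,0,-3,9]
  R3 -= 3·R2 → [0,0,0,-3]

L=[[1,0,0,0],[-3,1,0,0],[-3,-3,1,0],[-3,-1,3,1]] U=[[2,-2,0,0],[0,-3,-1,3],[0,0,-1,4],[0,0,0,-3]]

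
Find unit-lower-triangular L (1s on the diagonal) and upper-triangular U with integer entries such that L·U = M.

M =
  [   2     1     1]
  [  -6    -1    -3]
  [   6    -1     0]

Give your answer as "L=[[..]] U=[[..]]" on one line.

  r1 -= -3·r0 → [0,2,0]
  r2 -= 3·r0 → [0,-4,-3]
  r2 -= -2·r1 → [0,0,-3]

L=[[1,0,0],[-3,1,0],[3,-2,1]] U=[[2,1,1],[0,2,0],[0,0,-3]]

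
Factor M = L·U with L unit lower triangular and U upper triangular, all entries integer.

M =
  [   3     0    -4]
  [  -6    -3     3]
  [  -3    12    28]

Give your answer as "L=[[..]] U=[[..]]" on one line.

L=[[1,0,0],[-2,1,0],[-1,-4,1]] U=[[3,0,-4],[0,-3,-5],[0,0,4]]

  row1 -= -2·row0 → [0,-3,-5]
  row2 -= -1·row0 → [0,12,24]
  row2 -= -4·row1 → [0,0,4]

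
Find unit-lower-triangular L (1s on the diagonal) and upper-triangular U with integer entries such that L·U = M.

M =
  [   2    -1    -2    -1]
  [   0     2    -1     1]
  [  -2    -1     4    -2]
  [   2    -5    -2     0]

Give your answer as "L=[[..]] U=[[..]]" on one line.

  R1 -= 0·R0 → [0,2,-1,1]
  R2 -= -1·R0 → [0,-2,2,-3]
  R3 -= 1·R0 → [0,-4,0,1]
  R2 -= -1·R1 → [0,0,1,-2]
  R3 -= -2·R1 → [0,0,-2,3]
  R3 -= -2·R2 → [0,0,0,-1]

L=[[1,0,0,0],[0,1,0,0],[-1,-1,1,0],[1,-2,-2,1]] U=[[2,-1,-2,-1],[0,2,-1,1],[0,0,1,-2],[0,0,0,-1]]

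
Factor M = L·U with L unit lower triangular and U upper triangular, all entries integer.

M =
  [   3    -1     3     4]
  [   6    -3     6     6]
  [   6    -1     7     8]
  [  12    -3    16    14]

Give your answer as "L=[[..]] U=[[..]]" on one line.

  R1 -= 2·R0 → [0,-1,0,-2]
  R2 -= 2·R0 → [0,1,1,0]
  R3 -= 4·R0 → [0,1,4,-2]
  R2 -= -1·R1 → [0,0,1,-2]
  R3 -= -1·R1 → [0,0,4,-4]
  R3 -= 4·R2 → [0,0,0,4]

L=[[1,0,0,0],[2,1,0,0],[2,-1,1,0],[4,-1,4,1]] U=[[3,-1,3,4],[0,-1,0,-2],[0,0,1,-2],[0,0,0,4]]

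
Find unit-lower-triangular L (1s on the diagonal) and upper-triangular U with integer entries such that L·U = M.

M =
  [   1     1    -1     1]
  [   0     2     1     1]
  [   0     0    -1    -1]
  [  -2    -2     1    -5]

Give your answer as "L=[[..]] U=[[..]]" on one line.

  R1 -= 0·R0 → [0,2,1,1]
  R2 -= 0·R0 → [0,0,-1,-1]
  R3 -= -2·R0 → [0,0,-1,-3]
  R2 -= 0·R1 → [0,0,-1,-1]
  R3 -= 0·R1 → [0,0,-1,-3]
  R3 -= 1·R2 → [0,0,0,-2]

L=[[1,0,0,0],[0,1,0,0],[0,0,1,0],[-2,0,1,1]] U=[[1,1,-1,1],[0,2,1,1],[0,0,-1,-1],[0,0,0,-2]]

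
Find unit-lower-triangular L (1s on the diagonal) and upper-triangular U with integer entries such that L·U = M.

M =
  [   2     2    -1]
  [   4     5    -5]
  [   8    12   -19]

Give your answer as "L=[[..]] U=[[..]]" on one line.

L=[[1,0,0],[2,1,0],[4,4,1]] U=[[2,2,-1],[0,1,-3],[0,0,-3]]

  r1 -= 2·r0 → [0,1,-3]
  r2 -= 4·r0 → [0,4,-15]
  r2 -= 4·r1 → [0,0,-3]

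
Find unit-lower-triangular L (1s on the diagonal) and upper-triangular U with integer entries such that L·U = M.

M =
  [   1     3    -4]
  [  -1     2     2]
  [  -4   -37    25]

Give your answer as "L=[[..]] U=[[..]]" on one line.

L=[[1,0,0],[-1,1,0],[-4,-5,1]] U=[[1,3,-4],[0,5,-2],[0,0,-1]]

  row1 -= -1·row0 → [0,5,-2]
  row2 -= -4·row0 → [0,-25,9]
  row2 -= -5·row1 → [0,0,-1]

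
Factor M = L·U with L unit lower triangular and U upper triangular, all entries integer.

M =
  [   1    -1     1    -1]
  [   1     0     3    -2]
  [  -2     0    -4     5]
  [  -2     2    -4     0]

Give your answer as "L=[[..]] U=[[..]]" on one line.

  row1 -= 1·row0 → [0,1,2,-1]
  row2 -= -2·row0 → [0,-2,-2,3]
  row3 -= -2·row0 → [0,0,-2,-2]
  row2 -= -2·row1 → [0,0,2,1]
  row3 -= 0·row1 → [0,0,-2,-2]
  row3 -= -1·row2 → [0,0,0,-1]

L=[[1,0,0,0],[1,1,0,0],[-2,-2,1,0],[-2,0,-1,1]] U=[[1,-1,1,-1],[0,1,2,-1],[0,0,2,1],[0,0,0,-1]]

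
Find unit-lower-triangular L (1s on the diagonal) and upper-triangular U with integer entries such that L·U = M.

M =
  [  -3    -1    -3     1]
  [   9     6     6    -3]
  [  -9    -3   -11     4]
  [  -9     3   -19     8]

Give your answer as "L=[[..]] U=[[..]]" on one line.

L=[[1,0,0,0],[-3,1,0,0],[3,0,1,0],[3,2,2,1]] U=[[-3,-1,-3,1],[0,3,-3,0],[0,0,-2,1],[0,0,0,3]]

  R1 -= -3·R0 → [0,3,-3,0]
  R2 -= 3·R0 → [0,0,-2,1]
  R3 -= 3·R0 → [0,6,-10,5]
  R2 -= 0·R1 → [0,0,-2,1]
  R3 -= 2·R1 → [0,0,-4,5]
  R3 -= 2·R2 → [0,0,0,3]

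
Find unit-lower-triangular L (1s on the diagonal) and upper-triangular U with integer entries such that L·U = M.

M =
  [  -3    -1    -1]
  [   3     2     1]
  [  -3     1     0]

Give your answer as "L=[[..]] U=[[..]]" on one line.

  R1 -= -1·R0 → [0,1,0]
  R2 -= 1·R0 → [0,2,1]
  R2 -= 2·R1 → [0,0,1]

L=[[1,0,0],[-1,1,0],[1,2,1]] U=[[-3,-1,-1],[0,1,0],[0,0,1]]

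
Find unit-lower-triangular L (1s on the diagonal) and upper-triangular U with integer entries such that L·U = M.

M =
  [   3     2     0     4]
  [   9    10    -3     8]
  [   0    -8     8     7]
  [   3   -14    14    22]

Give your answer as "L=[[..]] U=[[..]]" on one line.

  row1 -= 3·row0 → [0,4,-3,-4]
  row2 -= 0·row0 → [0,-8,8,7]
  row3 -= 1·row0 → [0,-16,14,18]
  row2 -= -2·row1 → [0,0,2,-1]
  row3 -= -4·row1 → [0,0,2,2]
  row3 -= 1·row2 → [0,0,0,3]

L=[[1,0,0,0],[3,1,0,0],[0,-2,1,0],[1,-4,1,1]] U=[[3,2,0,4],[0,4,-3,-4],[0,0,2,-1],[0,0,0,3]]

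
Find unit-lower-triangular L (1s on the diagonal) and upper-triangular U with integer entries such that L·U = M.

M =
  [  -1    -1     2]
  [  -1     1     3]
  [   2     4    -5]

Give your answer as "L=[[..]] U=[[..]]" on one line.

  r1 -= 1·r0 → [0,2,1]
  r2 -= -2·r0 → [0,2,-1]
  r2 -= 1·r1 → [0,0,-2]

L=[[1,0,0],[1,1,0],[-2,1,1]] U=[[-1,-1,2],[0,2,1],[0,0,-2]]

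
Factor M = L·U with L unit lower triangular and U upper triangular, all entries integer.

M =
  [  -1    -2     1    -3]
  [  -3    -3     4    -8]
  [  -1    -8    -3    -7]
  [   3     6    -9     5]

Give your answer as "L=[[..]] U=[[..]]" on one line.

L=[[1,0,0,0],[3,1,0,0],[1,-2,1,0],[-3,0,3,1]] U=[[-1,-2,1,-3],[0,3,1,1],[0,0,-2,-2],[0,0,0,2]]

  row1 -= 3·row0 → [0,3,1,1]
  row2 -= 1·row0 → [0,-6,-4,-4]
  row3 -= -3·row0 → [0,0,-6,-4]
  row2 -= -2·row1 → [0,0,-2,-2]
  row3 -= 0·row1 → [0,0,-6,-4]
  row3 -= 3·row2 → [0,0,0,2]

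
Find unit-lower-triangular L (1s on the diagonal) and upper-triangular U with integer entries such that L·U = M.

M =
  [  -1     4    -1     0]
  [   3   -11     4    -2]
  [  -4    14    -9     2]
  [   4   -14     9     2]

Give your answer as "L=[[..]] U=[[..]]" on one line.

  r1 -= -3·r0 → [0,1,1,-2]
  r2 -= 4·r0 → [0,-2,-5,2]
  r3 -= -4·r0 → [0,2,5,2]
  r2 -= -2·r1 → [0,0,-3,-2]
  r3 -= 2·r1 → [0,0,3,6]
  r3 -= -1·r2 → [0,0,0,4]

L=[[1,0,0,0],[-3,1,0,0],[4,-2,1,0],[-4,2,-1,1]] U=[[-1,4,-1,0],[0,1,1,-2],[0,0,-3,-2],[0,0,0,4]]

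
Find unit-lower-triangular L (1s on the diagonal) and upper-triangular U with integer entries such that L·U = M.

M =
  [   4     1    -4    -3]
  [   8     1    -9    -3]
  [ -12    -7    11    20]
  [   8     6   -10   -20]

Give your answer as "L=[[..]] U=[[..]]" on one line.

L=[[1,0,0,0],[2,1,0,0],[-3,4,1,0],[2,-4,-2,1]] U=[[4,1,-4,-3],[0,-1,-1,3],[0,0,3,-1],[0,0,0,-4]]

  R1 -= 2·R0 → [0,-1,-1,3]
  R2 -= -3·R0 → [0,-4,-1,11]
  R3 -= 2·R0 → [0,4,-2,-14]
  R2 -= 4·R1 → [0,0,3,-1]
  R3 -= -4·R1 → [0,0,-6,-2]
  R3 -= -2·R2 → [0,0,0,-4]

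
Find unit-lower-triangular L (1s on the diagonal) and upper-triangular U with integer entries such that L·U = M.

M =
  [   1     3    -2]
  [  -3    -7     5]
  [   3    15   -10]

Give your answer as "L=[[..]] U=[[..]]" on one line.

L=[[1,0,0],[-3,1,0],[3,3,1]] U=[[1,3,-2],[0,2,-1],[0,0,-1]]

  R1 -= -3·R0 → [0,2,-1]
  R2 -= 3·R0 → [0,6,-4]
  R2 -= 3·R1 → [0,0,-1]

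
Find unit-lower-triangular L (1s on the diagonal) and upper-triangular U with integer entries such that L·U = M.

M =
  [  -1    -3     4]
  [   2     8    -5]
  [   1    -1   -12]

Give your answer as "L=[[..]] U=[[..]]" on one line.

  R1 -= -2·R0 → [0,2,3]
  R2 -= -1·R0 → [0,-4,-8]
  R2 -= -2·R1 → [0,0,-2]

L=[[1,0,0],[-2,1,0],[-1,-2,1]] U=[[-1,-3,4],[0,2,3],[0,0,-2]]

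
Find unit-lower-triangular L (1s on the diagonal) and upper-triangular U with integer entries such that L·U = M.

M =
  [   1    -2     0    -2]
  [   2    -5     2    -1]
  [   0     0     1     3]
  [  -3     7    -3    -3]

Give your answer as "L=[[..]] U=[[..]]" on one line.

  row1 -= 2·row0 → [0,-1,2,3]
  row2 -= 0·row0 → [0,0,1,3]
  row3 -= -3·row0 → [0,1,-3,-9]
  row2 -= 0·row1 → [0,0,1,3]
  row3 -= -1·row1 → [0,0,-1,-6]
  row3 -= -1·row2 → [0,0,0,-3]

L=[[1,0,0,0],[2,1,0,0],[0,0,1,0],[-3,-1,-1,1]] U=[[1,-2,0,-2],[0,-1,2,3],[0,0,1,3],[0,0,0,-3]]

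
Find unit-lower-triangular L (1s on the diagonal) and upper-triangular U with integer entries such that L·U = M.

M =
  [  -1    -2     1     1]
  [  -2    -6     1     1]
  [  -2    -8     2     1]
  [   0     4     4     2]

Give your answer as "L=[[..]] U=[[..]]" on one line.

L=[[1,0,0,0],[2,1,0,0],[2,2,1,0],[0,-2,1,1]] U=[[-1,-2,1,1],[0,-2,-1,-1],[0,0,2,1],[0,0,0,-1]]

  row1 -= 2·row0 → [0,-2,-1,-1]
  row2 -= 2·row0 → [0,-4,0,-1]
  row3 -= 0·row0 → [0,4,4,2]
  row2 -= 2·row1 → [0,0,2,1]
  row3 -= -2·row1 → [0,0,2,0]
  row3 -= 1·row2 → [0,0,0,-1]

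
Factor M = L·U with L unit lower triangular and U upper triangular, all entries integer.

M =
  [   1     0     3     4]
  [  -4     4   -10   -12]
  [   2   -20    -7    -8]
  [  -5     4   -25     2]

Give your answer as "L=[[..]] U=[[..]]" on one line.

L=[[1,0,0,0],[-4,1,0,0],[2,-5,1,0],[-5,1,4,1]] U=[[1,0,3,4],[0,4,2,4],[0,0,-3,4],[0,0,0,2]]

  r1 -= -4·r0 → [0,4,2,4]
  r2 -= 2·r0 → [0,-20,-13,-16]
  r3 -= -5·r0 → [0,4,-10,22]
  r2 -= -5·r1 → [0,0,-3,4]
  r3 -= 1·r1 → [0,0,-12,18]
  r3 -= 4·r2 → [0,0,0,2]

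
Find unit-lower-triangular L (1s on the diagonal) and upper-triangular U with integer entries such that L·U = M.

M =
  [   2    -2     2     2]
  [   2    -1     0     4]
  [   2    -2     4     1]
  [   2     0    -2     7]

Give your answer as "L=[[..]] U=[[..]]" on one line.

L=[[1,0,0,0],[1,1,0,0],[1,0,1,0],[1,2,0,1]] U=[[2,-2,2,2],[0,1,-2,2],[0,0,2,-1],[0,0,0,1]]

  R1 -= 1·R0 → [0,1,-2,2]
  R2 -= 1·R0 → [0,0,2,-1]
  R3 -= 1·R0 → [0,2,-4,5]
  R2 -= 0·R1 → [0,0,2,-1]
  R3 -= 2·R1 → [0,0,0,1]
  R3 -= 0·R2 → [0,0,0,1]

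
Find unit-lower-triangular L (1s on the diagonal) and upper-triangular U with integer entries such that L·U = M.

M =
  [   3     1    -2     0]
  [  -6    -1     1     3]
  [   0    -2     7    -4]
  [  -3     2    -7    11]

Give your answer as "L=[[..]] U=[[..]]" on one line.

L=[[1,0,0,0],[-2,1,0,0],[0,-2,1,0],[-1,3,0,1]] U=[[3,1,-2,0],[0,1,-3,3],[0,0,1,2],[0,0,0,2]]

  r1 -= -2·r0 → [0,1,-3,3]
  r2 -= 0·r0 → [0,-2,7,-4]
  r3 -= -1·r0 → [0,3,-9,11]
  r2 -= -2·r1 → [0,0,1,2]
  r3 -= 3·r1 → [0,0,0,2]
  r3 -= 0·r2 → [0,0,0,2]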